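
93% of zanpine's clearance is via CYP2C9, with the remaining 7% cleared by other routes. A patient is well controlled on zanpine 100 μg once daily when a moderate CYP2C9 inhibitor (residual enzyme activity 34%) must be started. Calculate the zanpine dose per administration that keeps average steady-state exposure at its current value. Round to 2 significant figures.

The CYP2C9 pathway (93% of clearance) drops to 0.34× activity: 0.93 × 0.34 = 0.3162.
Non-CYP routes (7%) are unchanged.
Relative clearance = 0.3162 + 0.07 = 0.3862.
Css,avg = (dose rate)/CL, so holding Css fixed requires dose ∝ CL: 100 × 0.3862 = 39 μg.

39 μg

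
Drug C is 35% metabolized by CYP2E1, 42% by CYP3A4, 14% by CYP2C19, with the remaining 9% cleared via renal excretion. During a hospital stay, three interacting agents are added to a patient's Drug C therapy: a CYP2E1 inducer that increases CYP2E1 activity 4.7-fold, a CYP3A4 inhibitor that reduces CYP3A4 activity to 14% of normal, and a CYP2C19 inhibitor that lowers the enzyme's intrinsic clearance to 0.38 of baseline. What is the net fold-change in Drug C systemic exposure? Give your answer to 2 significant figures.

0.54

The CYP2E1 pathway (35% of clearance) rises to 4.7× activity: 0.35 × 4.7 = 1.645.
The CYP3A4 pathway (42% of clearance) drops to 0.14× activity: 0.42 × 0.14 = 0.0588.
The CYP2C19 pathway (14% of clearance) drops to 0.38× activity: 0.14 × 0.38 = 0.0532.
Non-CYP routes (9%) are unchanged.
Relative clearance = 1.645 + 0.0588 + 0.0532 + 0.09 = 1.847.
Because systemic exposure varies inversely with clearance, the combined effect is 1 / 1.847 = 0.54.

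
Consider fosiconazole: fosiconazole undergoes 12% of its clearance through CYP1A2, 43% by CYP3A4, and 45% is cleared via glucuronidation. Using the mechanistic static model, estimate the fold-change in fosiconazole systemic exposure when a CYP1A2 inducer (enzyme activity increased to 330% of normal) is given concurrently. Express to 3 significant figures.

0.784

The CYP1A2 pathway (12% of clearance) is boosted to 3.3× activity: 0.12 × 3.3 = 0.396.
CYP3A4 (43%) and the residual 45% are unaffected.
CL_new/CL_old = 0.396 + 0.43 + 0.45 = 1.276.
Systemic exposure is inversely proportional to clearance, so the fold-change is 1 / 1.276 = 0.784.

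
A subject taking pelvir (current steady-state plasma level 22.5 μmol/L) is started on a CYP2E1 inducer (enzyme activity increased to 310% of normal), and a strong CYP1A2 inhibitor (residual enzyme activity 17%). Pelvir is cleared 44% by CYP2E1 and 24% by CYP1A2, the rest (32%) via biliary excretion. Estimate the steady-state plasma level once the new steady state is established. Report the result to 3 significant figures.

13.0 μmol/L

CYP2E1: 0.44 × 3.1 = 1.364
CYP1A2: 0.24 × 0.17 = 0.0408
Other: 0.32 (unchanged)
CL_new/CL_old = 1.364 + 0.0408 + 0.32 = 1.7248.
Dividing the baseline by the relative clearance: 22.5 / 1.7248 = 13.0 μmol/L.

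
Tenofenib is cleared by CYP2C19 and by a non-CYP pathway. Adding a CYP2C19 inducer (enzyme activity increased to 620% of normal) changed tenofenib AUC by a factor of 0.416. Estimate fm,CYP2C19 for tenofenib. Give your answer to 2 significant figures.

0.27

CL'/CL = 1 / 0.416 = 2.404
6.2·fm + (1 − fm) = 2.404
fm = (2.404 − 1) / (6.2 − 1) = 0.27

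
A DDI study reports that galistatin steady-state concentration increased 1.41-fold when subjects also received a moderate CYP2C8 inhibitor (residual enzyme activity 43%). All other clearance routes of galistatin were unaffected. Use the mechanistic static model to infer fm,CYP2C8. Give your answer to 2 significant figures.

CL'/CL = 1 / 1.41 = 0.7092
0.43·fm + (1 − fm) = 0.7092
fm = (0.7092 − 1) / (0.43 − 1) = 0.51

0.51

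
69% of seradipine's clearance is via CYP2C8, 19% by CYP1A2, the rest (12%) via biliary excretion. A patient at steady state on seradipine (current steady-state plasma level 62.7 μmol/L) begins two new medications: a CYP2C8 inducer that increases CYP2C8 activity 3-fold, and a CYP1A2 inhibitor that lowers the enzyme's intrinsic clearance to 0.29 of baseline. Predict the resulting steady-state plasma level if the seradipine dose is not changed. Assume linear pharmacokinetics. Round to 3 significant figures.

27.9 μmol/L

The CYP2C8 pathway (69% of clearance) rises to 3× activity: 0.69 × 3 = 2.07.
The CYP1A2 pathway (19% of clearance) falls to 0.29× activity: 0.19 × 0.29 = 0.0551.
The remaining 12% of clearance is unaffected.
Relative clearance = 2.07 + 0.0551 + 0.12 = 2.2451.
Steady-state plasma level ∝ 1/CL: new value = 62.7 / 2.2451 = 27.9 μmol/L.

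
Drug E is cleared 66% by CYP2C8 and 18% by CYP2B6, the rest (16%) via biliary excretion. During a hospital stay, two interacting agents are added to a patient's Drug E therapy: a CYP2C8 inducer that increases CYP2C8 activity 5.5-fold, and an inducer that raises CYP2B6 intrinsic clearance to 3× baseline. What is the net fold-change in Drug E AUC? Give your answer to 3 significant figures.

0.231

The CYP2C8 pathway (66% of clearance) rises to 5.5× activity: 0.66 × 5.5 = 3.63.
The CYP2B6 pathway (18% of clearance) rises to 3× activity: 0.18 × 3 = 0.54.
Non-CYP routes (16%) are unchanged.
New clearance relative to baseline: 3.63 + 0.54 + 0.16 = 4.33.
Because AUC varies inversely with clearance, the combined effect is 1 / 4.33 = 0.231.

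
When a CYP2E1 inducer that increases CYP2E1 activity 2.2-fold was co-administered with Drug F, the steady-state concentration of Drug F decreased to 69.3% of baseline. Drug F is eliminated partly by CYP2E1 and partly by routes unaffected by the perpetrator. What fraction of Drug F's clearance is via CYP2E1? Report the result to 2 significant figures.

Write x for the fraction cleared via CYP2E1. The observed steady-state concentration change means clearance rose to 1/0.693 = 1.443 of baseline.
Setting x·2.2 + (1 − x) = 1.443 and solving: x = (1.443 − 1)/(2.2 − 1) = 0.37.

0.37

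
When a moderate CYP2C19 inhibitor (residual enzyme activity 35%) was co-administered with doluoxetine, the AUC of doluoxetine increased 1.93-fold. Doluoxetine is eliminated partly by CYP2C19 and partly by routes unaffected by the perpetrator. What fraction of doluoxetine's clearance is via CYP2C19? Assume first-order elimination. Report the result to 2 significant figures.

0.74

Let x = fm,CYP2C19. Because AUC ∝ 1/CL, relative clearance fell to 1/1.93 = 0.5181.
Only the CYP2C19 route changed, so 0.5181 = x·0.35 + (1 − x), giving x = 0.74.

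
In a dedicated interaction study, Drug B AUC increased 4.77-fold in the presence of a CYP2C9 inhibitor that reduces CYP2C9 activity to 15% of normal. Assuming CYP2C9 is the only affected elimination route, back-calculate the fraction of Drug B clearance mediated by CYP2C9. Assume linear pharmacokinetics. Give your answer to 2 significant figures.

Let x = fm,CYP2C9. Because AUC ∝ 1/CL, relative clearance fell to 1/4.77 = 0.2096.
Only the CYP2C9 route changed, so 0.2096 = x·0.15 + (1 − x), giving x = 0.93.

0.93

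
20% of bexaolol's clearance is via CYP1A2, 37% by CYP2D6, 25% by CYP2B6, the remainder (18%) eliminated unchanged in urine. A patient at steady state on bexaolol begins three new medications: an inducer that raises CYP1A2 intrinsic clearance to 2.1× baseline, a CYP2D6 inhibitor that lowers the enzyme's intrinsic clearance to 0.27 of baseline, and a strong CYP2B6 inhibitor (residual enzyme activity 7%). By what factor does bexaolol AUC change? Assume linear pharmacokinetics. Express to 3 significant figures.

1.39

The CYP1A2 pathway (20% of clearance) increases to 2.1× activity: 0.2 × 2.1 = 0.42.
The CYP2D6 pathway (37% of clearance) drops to 0.27× activity: 0.37 × 0.27 = 0.0999.
The CYP2B6 pathway (25% of clearance) falls to 0.07× activity: 0.25 × 0.07 = 0.0175.
The remaining 18% of clearance is unaffected.
CL_new/CL_old = 0.42 + 0.0999 + 0.0175 + 0.18 = 0.7174.
Because AUC varies inversely with clearance, the combined effect is 1 / 0.7174 = 1.39.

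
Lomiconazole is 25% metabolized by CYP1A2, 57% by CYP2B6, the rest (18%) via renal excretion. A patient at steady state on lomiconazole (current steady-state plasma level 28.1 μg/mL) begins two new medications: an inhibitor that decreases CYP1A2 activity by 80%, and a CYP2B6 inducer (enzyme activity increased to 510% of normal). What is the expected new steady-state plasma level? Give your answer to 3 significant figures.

8.96 μg/mL

The CYP1A2 pathway (25% of clearance) drops to 0.2× activity: 0.25 × 0.2 = 0.05.
The CYP2B6 pathway (57% of clearance) is boosted to 5.1× activity: 0.57 × 5.1 = 2.907.
The remaining 18% of clearance is unaffected.
Relative clearance = 0.05 + 2.907 + 0.18 = 3.137.
New steady-state plasma level = 28.1 / 3.137 = 8.96 μg/mL (concentration scales inversely with clearance).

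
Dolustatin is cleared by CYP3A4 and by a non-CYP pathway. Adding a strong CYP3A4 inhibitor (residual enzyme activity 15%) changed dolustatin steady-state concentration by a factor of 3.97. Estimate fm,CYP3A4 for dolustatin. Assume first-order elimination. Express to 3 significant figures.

0.880

Call the CYP3A4 fraction fm. After the interaction, CL_new/CL_old = fm × 0.15 + (1 − fm).
Steady-state concentration ratio = 1 / (new CL fraction), so new CL fraction = 1 / 3.97 = 0.2519.
fm × 0.15 + 1 − fm = 0.2519  ⇒  fm × (0.15 − 1) = −0.7481  ⇒  fm = 0.880.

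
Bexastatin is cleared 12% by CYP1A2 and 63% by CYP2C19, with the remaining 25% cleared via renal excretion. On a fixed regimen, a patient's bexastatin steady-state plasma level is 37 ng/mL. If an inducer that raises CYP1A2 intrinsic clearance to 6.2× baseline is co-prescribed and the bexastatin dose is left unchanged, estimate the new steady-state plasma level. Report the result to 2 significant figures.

The CYP1A2 pathway (12% of clearance) rises to 6.2× activity: 0.12 × 6.2 = 0.744.
CYP2C19 (63%) and the residual 25% are unaffected.
Relative clearance = 0.744 + 0.63 + 0.25 = 1.624.
With dosing unchanged, steady-state plasma level scales as 1/CL: 37 / 1.624 = 23 ng/mL.

23 ng/mL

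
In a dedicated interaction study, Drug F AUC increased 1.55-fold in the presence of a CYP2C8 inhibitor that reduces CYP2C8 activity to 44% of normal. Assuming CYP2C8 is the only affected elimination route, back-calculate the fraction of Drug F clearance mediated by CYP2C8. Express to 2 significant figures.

Let x = fm,CYP2C8. Because AUC ∝ 1/CL, relative clearance fell to 1/1.55 = 0.6452.
Setting x·0.44 + (1 − x) = 0.6452 and solving: x = (0.6452 − 1)/(0.44 − 1) = 0.63.

0.63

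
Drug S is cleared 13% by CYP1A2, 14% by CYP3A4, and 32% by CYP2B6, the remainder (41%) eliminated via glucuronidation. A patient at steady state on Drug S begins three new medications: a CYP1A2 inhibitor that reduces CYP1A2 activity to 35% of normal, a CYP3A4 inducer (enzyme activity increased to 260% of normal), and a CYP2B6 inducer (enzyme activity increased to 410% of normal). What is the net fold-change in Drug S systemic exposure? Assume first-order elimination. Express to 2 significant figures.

The CYP1A2 pathway (13% of clearance) falls to 0.35× activity: 0.13 × 0.35 = 0.0455.
The CYP3A4 pathway (14% of clearance) increases to 2.6× activity: 0.14 × 2.6 = 0.364.
The CYP2B6 pathway (32% of clearance) is boosted to 4.1× activity: 0.32 × 4.1 = 1.312.
The remaining 41% of clearance is unaffected.
Relative clearance = 0.0455 + 0.364 + 1.312 + 0.41 = 2.1315.
Net systemic exposure ratio = 1 / 2.1315 = 0.47.

0.47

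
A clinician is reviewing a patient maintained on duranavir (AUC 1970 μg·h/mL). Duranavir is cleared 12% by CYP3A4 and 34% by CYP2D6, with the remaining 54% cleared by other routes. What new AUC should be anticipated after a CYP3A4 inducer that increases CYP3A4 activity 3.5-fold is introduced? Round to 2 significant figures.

The CYP3A4 pathway (12% of clearance) increases to 3.5× activity: 0.12 × 3.5 = 0.42.
CYP2D6 (34%) and the residual 54% are unaffected.
New clearance relative to baseline: 0.42 + 0.34 + 0.54 = 1.3.
New AUC = baseline ÷ relative clearance = 1970 / 1.3 = 1.5 × 10³ μg·h/mL.

1.5 × 10³ μg·h/mL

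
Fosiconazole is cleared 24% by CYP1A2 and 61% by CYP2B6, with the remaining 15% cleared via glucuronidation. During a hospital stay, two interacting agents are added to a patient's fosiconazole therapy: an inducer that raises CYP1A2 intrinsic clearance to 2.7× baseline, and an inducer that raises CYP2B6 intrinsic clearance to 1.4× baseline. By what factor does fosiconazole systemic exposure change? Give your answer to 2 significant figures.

0.61

CYP1A2: 0.24 × 2.7 = 0.648
CYP2B6: 0.61 × 1.4 = 0.854
Other: 0.15 (unchanged)
New clearance relative to baseline: 0.648 + 0.854 + 0.15 = 1.652.
Net systemic exposure ratio = 1 / 1.652 = 0.61.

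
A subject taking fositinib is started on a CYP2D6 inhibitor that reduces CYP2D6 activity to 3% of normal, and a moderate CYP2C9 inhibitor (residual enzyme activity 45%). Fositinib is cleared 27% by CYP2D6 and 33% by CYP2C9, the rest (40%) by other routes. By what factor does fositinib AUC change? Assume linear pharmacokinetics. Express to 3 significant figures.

1.80

The CYP2D6 pathway (27% of clearance) falls to 0.03× activity: 0.27 × 0.03 = 0.0081.
The CYP2C9 pathway (33% of clearance) falls to 0.45× activity: 0.33 × 0.45 = 0.1485.
Non-CYP routes (40%) are unchanged.
Relative clearance = 0.0081 + 0.1485 + 0.4 = 0.5566.
Net AUC ratio = 1 / 0.5566 = 1.80.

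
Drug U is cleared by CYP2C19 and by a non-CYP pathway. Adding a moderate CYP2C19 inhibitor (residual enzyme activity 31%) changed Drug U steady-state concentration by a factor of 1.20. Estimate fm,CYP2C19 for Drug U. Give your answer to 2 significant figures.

Write x for the fraction cleared via CYP2C19. The observed steady-state concentration change means clearance fell to 1/1.20 = 0.8333 of baseline.
Only the CYP2C19 route changed, so 0.8333 = x·0.31 + (1 − x), giving x = 0.24.

0.24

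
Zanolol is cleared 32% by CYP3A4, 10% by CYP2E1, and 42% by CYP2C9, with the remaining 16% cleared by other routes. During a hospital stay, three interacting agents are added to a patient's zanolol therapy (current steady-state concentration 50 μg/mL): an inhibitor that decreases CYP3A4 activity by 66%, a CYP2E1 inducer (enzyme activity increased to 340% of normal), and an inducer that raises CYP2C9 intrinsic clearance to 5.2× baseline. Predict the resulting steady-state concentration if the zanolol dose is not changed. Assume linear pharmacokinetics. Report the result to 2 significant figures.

18 μg/mL

The CYP3A4 pathway (32% of clearance) is reduced to 0.34× activity: 0.32 × 0.34 = 0.1088.
The CYP2E1 pathway (10% of clearance) increases to 3.4× activity: 0.1 × 3.4 = 0.34.
The CYP2C9 pathway (42% of clearance) increases to 5.2× activity: 0.42 × 5.2 = 2.184.
The remaining 16% of clearance is unaffected.
Relative clearance = 0.1088 + 0.34 + 2.184 + 0.16 = 2.7928.
Steady-state concentration ∝ 1/CL: new value = 50 / 2.7928 = 18 μg/mL.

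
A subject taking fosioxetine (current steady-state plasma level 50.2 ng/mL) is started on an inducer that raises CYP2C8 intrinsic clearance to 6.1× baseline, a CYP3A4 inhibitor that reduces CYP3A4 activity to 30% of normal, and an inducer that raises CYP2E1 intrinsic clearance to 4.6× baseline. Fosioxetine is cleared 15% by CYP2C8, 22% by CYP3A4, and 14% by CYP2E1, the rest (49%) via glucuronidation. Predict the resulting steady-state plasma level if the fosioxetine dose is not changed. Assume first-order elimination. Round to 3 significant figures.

23.7 ng/mL

The CYP2C8 pathway (15% of clearance) rises to 6.1× activity: 0.15 × 6.1 = 0.915.
The CYP3A4 pathway (22% of clearance) is reduced to 0.3× activity: 0.22 × 0.3 = 0.066.
The CYP2E1 pathway (14% of clearance) increases to 4.6× activity: 0.14 × 4.6 = 0.644.
Non-CYP routes (49%) are unchanged.
CL_new/CL_old = 0.915 + 0.066 + 0.644 + 0.49 = 2.115.
Steady-state plasma level ∝ 1/CL: new value = 50.2 / 2.115 = 23.7 ng/mL.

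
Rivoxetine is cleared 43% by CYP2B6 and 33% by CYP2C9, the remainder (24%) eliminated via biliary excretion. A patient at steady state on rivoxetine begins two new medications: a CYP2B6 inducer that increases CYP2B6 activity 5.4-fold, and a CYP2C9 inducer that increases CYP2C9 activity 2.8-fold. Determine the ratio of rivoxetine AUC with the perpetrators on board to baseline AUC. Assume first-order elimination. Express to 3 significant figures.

0.287

The CYP2B6 pathway (43% of clearance) rises to 5.4× activity: 0.43 × 5.4 = 2.322.
The CYP2C9 pathway (33% of clearance) rises to 2.8× activity: 0.33 × 2.8 = 0.924.
The remaining 24% of clearance is unaffected.
CL_new/CL_old = 2.322 + 0.924 + 0.24 = 3.486.
Net AUC ratio = 1 / 3.486 = 0.287.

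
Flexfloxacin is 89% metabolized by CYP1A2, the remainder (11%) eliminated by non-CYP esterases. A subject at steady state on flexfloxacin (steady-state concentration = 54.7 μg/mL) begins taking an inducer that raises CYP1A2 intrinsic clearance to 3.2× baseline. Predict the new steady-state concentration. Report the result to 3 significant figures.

The CYP1A2 pathway (89% of clearance) is boosted to 3.2× activity: 0.89 × 3.2 = 2.848.
The remaining 11% of clearance is unaffected.
Relative clearance = 2.848 + 0.11 = 2.958.
New steady-state concentration = baseline ÷ relative clearance = 54.7 / 2.958 = 18.5 μg/mL.

18.5 μg/mL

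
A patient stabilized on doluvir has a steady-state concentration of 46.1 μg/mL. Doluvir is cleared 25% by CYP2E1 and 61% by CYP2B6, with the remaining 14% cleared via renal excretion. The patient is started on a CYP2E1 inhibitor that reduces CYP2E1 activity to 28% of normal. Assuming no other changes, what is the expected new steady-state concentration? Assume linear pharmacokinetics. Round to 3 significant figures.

56.2 μg/mL

CYP2E1: 0.25 × 0.28 = 0.07
CYP2B6: 0.61 (unchanged)
Other: 0.14 (unchanged)
Relative clearance = 0.07 + 0.61 + 0.14 = 0.82.
New steady-state concentration = baseline ÷ relative clearance = 46.1 / 0.82 = 56.2 μg/mL.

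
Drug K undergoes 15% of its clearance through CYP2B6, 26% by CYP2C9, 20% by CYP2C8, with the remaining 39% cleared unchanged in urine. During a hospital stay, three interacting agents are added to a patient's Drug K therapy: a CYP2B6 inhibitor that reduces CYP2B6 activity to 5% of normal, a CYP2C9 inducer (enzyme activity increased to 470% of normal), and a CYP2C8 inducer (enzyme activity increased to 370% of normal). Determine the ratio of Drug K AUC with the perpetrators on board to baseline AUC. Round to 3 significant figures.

The CYP2B6 pathway (15% of clearance) falls to 0.05× activity: 0.15 × 0.05 = 0.0075.
The CYP2C9 pathway (26% of clearance) rises to 4.7× activity: 0.26 × 4.7 = 1.222.
The CYP2C8 pathway (20% of clearance) rises to 3.7× activity: 0.2 × 3.7 = 0.74.
The remaining 39% of clearance is unaffected.
Relative clearance = 0.0075 + 1.222 + 0.74 + 0.39 = 2.3595.
Net AUC ratio = 1 / 2.3595 = 0.424.

0.424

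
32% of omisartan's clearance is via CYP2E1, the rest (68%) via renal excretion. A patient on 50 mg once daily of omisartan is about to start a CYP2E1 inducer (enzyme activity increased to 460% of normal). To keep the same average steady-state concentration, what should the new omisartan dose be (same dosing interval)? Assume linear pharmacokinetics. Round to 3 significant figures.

108 mg

The CYP2E1 pathway (32% of clearance) increases to 4.6× activity: 0.32 × 4.6 = 1.472.
The remaining 68% of clearance is unaffected.
CL_new/CL_old = 1.472 + 0.68 = 2.152.
To maintain the same steady-state level, dose must scale with clearance: new dose = 50 × 2.152 = 108 mg.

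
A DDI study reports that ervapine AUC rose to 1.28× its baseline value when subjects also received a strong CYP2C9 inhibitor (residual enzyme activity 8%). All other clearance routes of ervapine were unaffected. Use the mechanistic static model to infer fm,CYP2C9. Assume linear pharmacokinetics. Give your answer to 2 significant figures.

0.24

Write x for the fraction cleared via CYP2C9. The observed AUC change means clearance fell to 1/1.28 = 0.7812 of baseline.
Only the CYP2C9 route changed, so 0.7812 = x·0.08 + (1 − x), giving x = 0.24.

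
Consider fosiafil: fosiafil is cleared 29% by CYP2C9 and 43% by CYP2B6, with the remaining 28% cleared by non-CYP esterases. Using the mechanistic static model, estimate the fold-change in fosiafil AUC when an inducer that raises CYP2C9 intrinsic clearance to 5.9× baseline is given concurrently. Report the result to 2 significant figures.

0.41

The CYP2C9 pathway (29% of clearance) increases to 5.9× activity: 0.29 × 5.9 = 1.711.
CYP2B6 (43%) and the residual 28% are unaffected.
CL_new/CL_old = 1.711 + 0.43 + 0.28 = 2.421.
Since AUC ∝ 1/CL, the ratio is 1 / 2.421 = 0.41.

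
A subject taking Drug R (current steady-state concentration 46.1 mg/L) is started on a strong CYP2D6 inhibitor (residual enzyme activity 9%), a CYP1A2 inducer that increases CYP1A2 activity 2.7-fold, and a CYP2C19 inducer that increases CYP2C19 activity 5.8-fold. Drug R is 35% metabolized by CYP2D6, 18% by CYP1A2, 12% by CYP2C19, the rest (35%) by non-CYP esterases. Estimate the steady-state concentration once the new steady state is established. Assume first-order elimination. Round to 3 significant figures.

The CYP2D6 pathway (35% of clearance) falls to 0.09× activity: 0.35 × 0.09 = 0.0315.
The CYP1A2 pathway (18% of clearance) increases to 2.7× activity: 0.18 × 2.7 = 0.486.
The CYP2C19 pathway (12% of clearance) rises to 5.8× activity: 0.12 × 5.8 = 0.696.
The remaining 35% of clearance is unaffected.
New clearance relative to baseline: 0.0315 + 0.486 + 0.696 + 0.35 = 1.5635.
Steady-state concentration ∝ 1/CL: new value = 46.1 / 1.5635 = 29.5 mg/L.

29.5 mg/L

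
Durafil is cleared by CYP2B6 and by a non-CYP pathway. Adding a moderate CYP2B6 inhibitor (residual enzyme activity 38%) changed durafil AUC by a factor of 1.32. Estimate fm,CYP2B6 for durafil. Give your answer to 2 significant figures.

Call the CYP2B6 fraction fm. After the interaction, CL_new/CL_old = fm × 0.38 + (1 − fm).
AUC ratio = 1 / (new CL fraction), so new CL fraction = 1 / 1.32 = 0.7576.
fm × 0.38 + 1 − fm = 0.7576  ⇒  fm × (0.38 − 1) = −0.2424  ⇒  fm = 0.39.

0.39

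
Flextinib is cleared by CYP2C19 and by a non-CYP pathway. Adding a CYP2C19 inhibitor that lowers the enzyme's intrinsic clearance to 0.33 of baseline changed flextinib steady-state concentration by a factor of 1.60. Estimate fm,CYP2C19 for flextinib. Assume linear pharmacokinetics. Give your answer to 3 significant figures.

0.560

Write x for the fraction cleared via CYP2C19. The observed steady-state concentration change means clearance fell to 1/1.60 = 0.625 of baseline.
Setting x·0.33 + (1 − x) = 0.625 and solving: x = (0.625 − 1)/(0.33 − 1) = 0.560.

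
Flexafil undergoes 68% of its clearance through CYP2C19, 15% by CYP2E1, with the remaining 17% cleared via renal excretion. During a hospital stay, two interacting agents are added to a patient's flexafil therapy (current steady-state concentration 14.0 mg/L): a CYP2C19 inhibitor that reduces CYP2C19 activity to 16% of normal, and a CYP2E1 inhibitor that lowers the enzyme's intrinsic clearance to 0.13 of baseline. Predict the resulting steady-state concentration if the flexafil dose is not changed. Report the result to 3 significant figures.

The CYP2C19 pathway (68% of clearance) falls to 0.16× activity: 0.68 × 0.16 = 0.1088.
The CYP2E1 pathway (15% of clearance) drops to 0.13× activity: 0.15 × 0.13 = 0.0195.
Non-CYP routes (17%) are unchanged.
CL_new/CL_old = 0.1088 + 0.0195 + 0.17 = 0.2983.
Dividing the baseline by the relative clearance: 14.0 / 0.2983 = 46.9 mg/L.

46.9 mg/L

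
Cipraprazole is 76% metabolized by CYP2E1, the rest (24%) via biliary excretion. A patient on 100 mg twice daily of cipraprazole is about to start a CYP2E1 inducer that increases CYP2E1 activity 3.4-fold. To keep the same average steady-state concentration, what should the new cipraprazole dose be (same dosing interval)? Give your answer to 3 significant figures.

CYP2E1: 0.76 × 3.4 = 2.584
Other: 0.24 (unchanged)
New clearance relative to baseline: 2.584 + 0.24 = 2.824.
Exposure is unchanged when dose changes in proportion to clearance. New dose = 100 mg × 2.824 = 282 mg.

282 mg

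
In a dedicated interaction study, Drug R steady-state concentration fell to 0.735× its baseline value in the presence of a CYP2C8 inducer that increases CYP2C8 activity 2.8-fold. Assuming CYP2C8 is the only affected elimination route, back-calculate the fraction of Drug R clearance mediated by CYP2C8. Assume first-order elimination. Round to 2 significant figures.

0.20

CL'/CL = 1 / 0.735 = 1.361
2.8·fm + (1 − fm) = 1.361
fm = (1.361 − 1) / (2.8 − 1) = 0.20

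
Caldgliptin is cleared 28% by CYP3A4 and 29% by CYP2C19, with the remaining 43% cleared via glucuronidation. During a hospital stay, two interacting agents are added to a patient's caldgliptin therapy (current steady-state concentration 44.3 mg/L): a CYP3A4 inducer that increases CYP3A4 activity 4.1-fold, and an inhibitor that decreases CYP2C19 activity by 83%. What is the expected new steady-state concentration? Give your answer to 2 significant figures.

27 mg/L

CYP3A4: 0.28 × 4.1 = 1.148
CYP2C19: 0.29 × 0.17 = 0.0493
Other: 0.43 (unchanged)
CL_new/CL_old = 1.148 + 0.0493 + 0.43 = 1.6273.
Dividing the baseline by the relative clearance: 44.3 / 1.6273 = 27 mg/L.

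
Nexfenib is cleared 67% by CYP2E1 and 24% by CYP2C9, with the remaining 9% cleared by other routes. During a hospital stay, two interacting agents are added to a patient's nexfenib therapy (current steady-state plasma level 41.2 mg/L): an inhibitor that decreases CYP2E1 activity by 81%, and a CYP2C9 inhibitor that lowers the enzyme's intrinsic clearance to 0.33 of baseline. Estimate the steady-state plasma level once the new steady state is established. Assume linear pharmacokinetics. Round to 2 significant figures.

CYP2E1: 0.67 × 0.19 = 0.1273
CYP2C9: 0.24 × 0.33 = 0.0792
Other: 0.09 (unchanged)
New clearance relative to baseline: 0.1273 + 0.0792 + 0.09 = 0.2965.
Dividing the baseline by the relative clearance: 41.2 / 0.2965 = 1.4 × 10² mg/L.

1.4 × 10² mg/L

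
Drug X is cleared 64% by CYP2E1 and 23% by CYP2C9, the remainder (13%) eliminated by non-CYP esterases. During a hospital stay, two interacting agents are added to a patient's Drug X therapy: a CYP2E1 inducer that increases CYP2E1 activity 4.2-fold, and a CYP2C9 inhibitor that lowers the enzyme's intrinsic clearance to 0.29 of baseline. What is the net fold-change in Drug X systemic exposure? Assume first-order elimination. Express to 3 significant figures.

0.347

The CYP2E1 pathway (64% of clearance) rises to 4.2× activity: 0.64 × 4.2 = 2.688.
The CYP2C9 pathway (23% of clearance) is reduced to 0.29× activity: 0.23 × 0.29 = 0.0667.
Non-CYP routes (13%) are unchanged.
New clearance relative to baseline: 2.688 + 0.0667 + 0.13 = 2.8847.
Because systemic exposure varies inversely with clearance, the combined effect is 1 / 2.8847 = 0.347.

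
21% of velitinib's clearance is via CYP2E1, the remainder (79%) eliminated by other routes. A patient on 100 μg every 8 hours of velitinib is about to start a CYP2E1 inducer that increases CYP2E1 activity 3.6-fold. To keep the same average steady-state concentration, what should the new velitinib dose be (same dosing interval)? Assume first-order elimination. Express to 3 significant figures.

The CYP2E1 pathway (21% of clearance) rises to 3.6× activity: 0.21 × 3.6 = 0.756.
The remaining 79% of clearance is unaffected.
New clearance relative to baseline: 0.756 + 0.79 = 1.546.
Exposure is unchanged when dose changes in proportion to clearance. New dose = 100 μg × 1.546 = 155 μg.

155 μg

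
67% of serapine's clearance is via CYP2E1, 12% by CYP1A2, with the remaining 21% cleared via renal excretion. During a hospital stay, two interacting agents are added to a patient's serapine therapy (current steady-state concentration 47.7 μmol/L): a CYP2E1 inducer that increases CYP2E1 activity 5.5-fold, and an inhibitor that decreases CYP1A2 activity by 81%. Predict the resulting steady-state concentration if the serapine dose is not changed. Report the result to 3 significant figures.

12.2 μmol/L

CYP2E1: 0.67 × 5.5 = 3.685
CYP1A2: 0.12 × 0.19 = 0.0228
Other: 0.21 (unchanged)
New clearance relative to baseline: 3.685 + 0.0228 + 0.21 = 3.9178.
Dividing the baseline by the relative clearance: 47.7 / 3.9178 = 12.2 μmol/L.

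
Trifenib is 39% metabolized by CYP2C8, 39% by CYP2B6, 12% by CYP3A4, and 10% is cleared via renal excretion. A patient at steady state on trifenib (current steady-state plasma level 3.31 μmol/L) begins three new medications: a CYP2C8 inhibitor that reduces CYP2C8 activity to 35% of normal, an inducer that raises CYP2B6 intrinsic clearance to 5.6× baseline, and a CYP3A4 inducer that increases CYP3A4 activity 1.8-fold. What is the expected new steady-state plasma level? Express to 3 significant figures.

1.26 μmol/L

The CYP2C8 pathway (39% of clearance) is reduced to 0.35× activity: 0.39 × 0.35 = 0.1365.
The CYP2B6 pathway (39% of clearance) is boosted to 5.6× activity: 0.39 × 5.6 = 2.184.
The CYP3A4 pathway (12% of clearance) increases to 1.8× activity: 0.12 × 1.8 = 0.216.
The remaining 10% of clearance is unaffected.
Relative clearance = 0.1365 + 2.184 + 0.216 + 0.1 = 2.6365.
New steady-state plasma level = 3.31 / 2.6365 = 1.26 μmol/L (concentration scales inversely with clearance).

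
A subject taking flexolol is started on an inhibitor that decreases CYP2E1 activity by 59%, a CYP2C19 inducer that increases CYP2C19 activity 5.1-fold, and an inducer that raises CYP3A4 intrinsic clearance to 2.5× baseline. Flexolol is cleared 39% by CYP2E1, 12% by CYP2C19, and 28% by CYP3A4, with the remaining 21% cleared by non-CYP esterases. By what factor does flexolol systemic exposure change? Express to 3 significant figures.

The CYP2E1 pathway (39% of clearance) is reduced to 0.41× activity: 0.39 × 0.41 = 0.1599.
The CYP2C19 pathway (12% of clearance) is boosted to 5.1× activity: 0.12 × 5.1 = 0.612.
The CYP3A4 pathway (28% of clearance) is boosted to 2.5× activity: 0.28 × 2.5 = 0.7.
Non-CYP routes (21%) are unchanged.
Relative clearance = 0.1599 + 0.612 + 0.7 + 0.21 = 1.6819.
Because systemic exposure varies inversely with clearance, the combined effect is 1 / 1.6819 = 0.595.

0.595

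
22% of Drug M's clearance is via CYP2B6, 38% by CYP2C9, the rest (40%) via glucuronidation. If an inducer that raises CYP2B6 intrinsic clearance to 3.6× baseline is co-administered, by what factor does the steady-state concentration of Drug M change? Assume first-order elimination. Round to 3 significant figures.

The CYP2B6 pathway (22% of clearance) increases to 3.6× activity: 0.22 × 3.6 = 0.792.
CYP2C9 (38%) and the residual 40% are unaffected.
Relative clearance = 0.792 + 0.38 + 0.4 = 1.572.
Steady-state concentration ratio = CL_old/CL_new = 1 / 1.572 = 0.636.

0.636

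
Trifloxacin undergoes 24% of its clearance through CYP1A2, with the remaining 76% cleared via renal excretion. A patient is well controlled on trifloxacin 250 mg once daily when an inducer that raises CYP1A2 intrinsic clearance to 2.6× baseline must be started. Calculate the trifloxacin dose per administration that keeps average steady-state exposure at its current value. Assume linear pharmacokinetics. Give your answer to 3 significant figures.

The CYP1A2 pathway (24% of clearance) rises to 2.6× activity: 0.24 × 2.6 = 0.624.
The remaining 76% of clearance is unaffected.
CL_new/CL_old = 0.624 + 0.76 = 1.384.
To maintain the same steady-state level, dose must scale with clearance: new dose = 250 × 1.384 = 346 mg.

346 mg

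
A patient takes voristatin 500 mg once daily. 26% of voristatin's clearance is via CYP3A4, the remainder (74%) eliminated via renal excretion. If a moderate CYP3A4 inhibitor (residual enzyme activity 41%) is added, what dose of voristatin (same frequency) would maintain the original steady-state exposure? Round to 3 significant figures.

CYP3A4: 0.26 × 0.41 = 0.1066
Other: 0.74 (unchanged)
CL_new/CL_old = 0.1066 + 0.74 = 0.8466.
To maintain the same steady-state level, dose must scale with clearance: new dose = 500 × 0.8466 = 423 mg.

423 mg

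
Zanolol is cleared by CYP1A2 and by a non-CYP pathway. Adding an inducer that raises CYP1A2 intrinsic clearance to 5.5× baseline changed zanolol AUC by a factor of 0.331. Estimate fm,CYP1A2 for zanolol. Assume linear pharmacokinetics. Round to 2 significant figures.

CL'/CL = 1 / 0.331 = 3.021
5.5·fm + (1 − fm) = 3.021
fm = (3.021 − 1) / (5.5 − 1) = 0.45

0.45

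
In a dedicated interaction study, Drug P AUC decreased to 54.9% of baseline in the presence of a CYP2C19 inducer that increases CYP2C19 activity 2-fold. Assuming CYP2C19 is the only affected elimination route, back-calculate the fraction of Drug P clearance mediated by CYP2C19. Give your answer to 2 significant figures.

CL'/CL = 1 / 0.549 = 1.821
2·fm + (1 − fm) = 1.821
fm = (1.821 − 1) / (2 − 1) = 0.82

0.82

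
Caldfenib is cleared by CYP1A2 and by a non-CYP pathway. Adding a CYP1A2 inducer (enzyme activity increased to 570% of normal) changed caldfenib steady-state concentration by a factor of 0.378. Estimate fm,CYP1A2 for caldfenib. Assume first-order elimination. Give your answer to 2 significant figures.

0.35

Call the CYP1A2 fraction fm. After the interaction, CL_new/CL_old = fm × 5.7 + (1 − fm).
Steady-state concentration ratio = 1 / (new CL fraction), so new CL fraction = 1 / 0.378 = 2.646.
fm × 5.7 + 1 − fm = 2.646  ⇒  fm × (5.7 − 1) = 1.646  ⇒  fm = 0.35.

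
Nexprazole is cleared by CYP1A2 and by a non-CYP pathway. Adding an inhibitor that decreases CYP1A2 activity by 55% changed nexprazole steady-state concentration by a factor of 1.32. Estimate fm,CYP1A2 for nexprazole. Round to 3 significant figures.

Let x = fm,CYP1A2. Because steady-state concentration ∝ 1/CL, relative clearance fell to 1/1.32 = 0.7576.
Setting x·0.45 + (1 − x) = 0.7576 and solving: x = (0.7576 − 1)/(0.45 − 1) = 0.441.

0.441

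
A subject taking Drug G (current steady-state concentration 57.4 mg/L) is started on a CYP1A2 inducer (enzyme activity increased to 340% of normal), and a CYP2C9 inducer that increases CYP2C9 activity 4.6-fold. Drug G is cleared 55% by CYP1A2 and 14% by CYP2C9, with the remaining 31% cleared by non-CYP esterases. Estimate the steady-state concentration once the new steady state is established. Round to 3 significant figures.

The CYP1A2 pathway (55% of clearance) increases to 3.4× activity: 0.55 × 3.4 = 1.87.
The CYP2C9 pathway (14% of clearance) is boosted to 4.6× activity: 0.14 × 4.6 = 0.644.
Non-CYP routes (31%) are unchanged.
Relative clearance = 1.87 + 0.644 + 0.31 = 2.824.
New steady-state concentration = 57.4 / 2.824 = 20.3 mg/L (concentration scales inversely with clearance).

20.3 mg/L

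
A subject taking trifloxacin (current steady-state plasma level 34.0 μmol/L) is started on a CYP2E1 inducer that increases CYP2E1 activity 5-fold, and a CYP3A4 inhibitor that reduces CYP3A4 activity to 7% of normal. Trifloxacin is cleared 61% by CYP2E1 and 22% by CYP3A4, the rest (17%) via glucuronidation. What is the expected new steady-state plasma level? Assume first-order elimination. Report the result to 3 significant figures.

CYP2E1: 0.61 × 5 = 3.05
CYP3A4: 0.22 × 0.07 = 0.0154
Other: 0.17 (unchanged)
CL_new/CL_old = 3.05 + 0.0154 + 0.17 = 3.2354.
Dividing the baseline by the relative clearance: 34.0 / 3.2354 = 10.5 μmol/L.

10.5 μmol/L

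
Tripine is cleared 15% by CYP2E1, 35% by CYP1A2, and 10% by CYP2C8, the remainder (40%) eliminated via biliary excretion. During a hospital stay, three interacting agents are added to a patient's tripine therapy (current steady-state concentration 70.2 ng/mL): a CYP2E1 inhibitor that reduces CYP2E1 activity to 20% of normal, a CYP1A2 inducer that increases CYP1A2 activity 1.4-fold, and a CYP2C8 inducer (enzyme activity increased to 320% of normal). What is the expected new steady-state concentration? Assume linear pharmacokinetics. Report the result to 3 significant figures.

The CYP2E1 pathway (15% of clearance) drops to 0.2× activity: 0.15 × 0.2 = 0.03.
The CYP1A2 pathway (35% of clearance) increases to 1.4× activity: 0.35 × 1.4 = 0.49.
The CYP2C8 pathway (10% of clearance) is boosted to 3.2× activity: 0.1 × 3.2 = 0.32.
The remaining 40% of clearance is unaffected.
CL_new/CL_old = 0.03 + 0.49 + 0.32 + 0.4 = 1.24.
Steady-state concentration ∝ 1/CL: new value = 70.2 / 1.24 = 56.6 ng/mL.

56.6 ng/mL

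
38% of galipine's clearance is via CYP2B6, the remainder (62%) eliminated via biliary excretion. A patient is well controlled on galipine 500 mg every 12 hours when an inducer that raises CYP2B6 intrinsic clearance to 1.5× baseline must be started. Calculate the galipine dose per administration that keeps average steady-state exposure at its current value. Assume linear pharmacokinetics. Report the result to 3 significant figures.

The CYP2B6 pathway (38% of clearance) increases to 1.5× activity: 0.38 × 1.5 = 0.57.
Non-CYP routes (62%) are unchanged.
CL_new/CL_old = 0.57 + 0.62 = 1.19.
Css,avg = (dose rate)/CL, so holding Css fixed requires dose ∝ CL: 500 × 1.19 = 595 mg.

595 mg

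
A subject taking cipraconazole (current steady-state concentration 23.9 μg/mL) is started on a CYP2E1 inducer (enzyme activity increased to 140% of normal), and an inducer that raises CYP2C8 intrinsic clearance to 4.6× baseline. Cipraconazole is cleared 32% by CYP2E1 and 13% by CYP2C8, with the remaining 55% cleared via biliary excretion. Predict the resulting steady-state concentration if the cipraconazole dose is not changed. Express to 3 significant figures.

15.0 μg/mL

CYP2E1: 0.32 × 1.4 = 0.448
CYP2C8: 0.13 × 4.6 = 0.598
Other: 0.55 (unchanged)
Relative clearance = 0.448 + 0.598 + 0.55 = 1.596.
Steady-state concentration ∝ 1/CL: new value = 23.9 / 1.596 = 15.0 μg/mL.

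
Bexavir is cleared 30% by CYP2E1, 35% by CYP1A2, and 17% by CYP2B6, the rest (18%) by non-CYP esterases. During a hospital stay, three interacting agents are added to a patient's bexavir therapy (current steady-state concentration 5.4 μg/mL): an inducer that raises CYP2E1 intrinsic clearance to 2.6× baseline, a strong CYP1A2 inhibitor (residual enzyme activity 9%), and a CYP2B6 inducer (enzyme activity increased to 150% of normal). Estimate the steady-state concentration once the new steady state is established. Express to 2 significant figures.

4.3 μg/mL

CYP2E1: 0.3 × 2.6 = 0.78
CYP1A2: 0.35 × 0.09 = 0.0315
CYP2B6: 0.17 × 1.5 = 0.255
Other: 0.18 (unchanged)
Relative clearance = 0.78 + 0.0315 + 0.255 + 0.18 = 1.2465.
Steady-state concentration ∝ 1/CL: new value = 5.4 / 1.2465 = 4.3 μg/mL.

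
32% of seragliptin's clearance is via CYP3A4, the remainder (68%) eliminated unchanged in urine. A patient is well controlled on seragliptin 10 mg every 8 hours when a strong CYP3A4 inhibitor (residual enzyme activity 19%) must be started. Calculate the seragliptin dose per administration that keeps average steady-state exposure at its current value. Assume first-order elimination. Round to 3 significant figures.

The CYP3A4 pathway (32% of clearance) falls to 0.19× activity: 0.32 × 0.19 = 0.0608.
The remaining 68% of clearance is unaffected.
New clearance relative to baseline: 0.0608 + 0.68 = 0.7408.
Exposure is unchanged when dose changes in proportion to clearance. New dose = 10 mg × 0.7408 = 7.41 mg.

7.41 mg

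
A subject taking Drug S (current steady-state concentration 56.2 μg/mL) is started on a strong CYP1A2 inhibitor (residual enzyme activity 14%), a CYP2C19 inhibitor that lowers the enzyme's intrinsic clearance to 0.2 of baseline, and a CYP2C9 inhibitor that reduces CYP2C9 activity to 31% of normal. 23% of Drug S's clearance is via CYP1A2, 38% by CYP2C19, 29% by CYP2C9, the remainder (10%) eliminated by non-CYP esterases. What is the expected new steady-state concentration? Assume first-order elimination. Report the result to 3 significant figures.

189 μg/mL

CYP1A2: 0.23 × 0.14 = 0.0322
CYP2C19: 0.38 × 0.2 = 0.076
CYP2C9: 0.29 × 0.31 = 0.0899
Other: 0.1 (unchanged)
Relative clearance = 0.0322 + 0.076 + 0.0899 + 0.1 = 0.2981.
Steady-state concentration ∝ 1/CL: new value = 56.2 / 0.2981 = 189 μg/mL.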